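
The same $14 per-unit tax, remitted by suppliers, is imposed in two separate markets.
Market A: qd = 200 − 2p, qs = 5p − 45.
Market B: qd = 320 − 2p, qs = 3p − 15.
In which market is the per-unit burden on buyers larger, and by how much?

Market A: pre-tax p* = $35, q* = 130; post-tax q = 110; per-unit burden on buyers = $10.
Market B: pre-tax p* = $67, q* = 186; post-tax q = 169.2; per-unit burden on buyers = $8.4.
Difference: $10 vs $8.4 → market A is larger by $1.6.

Market A, by $1.6.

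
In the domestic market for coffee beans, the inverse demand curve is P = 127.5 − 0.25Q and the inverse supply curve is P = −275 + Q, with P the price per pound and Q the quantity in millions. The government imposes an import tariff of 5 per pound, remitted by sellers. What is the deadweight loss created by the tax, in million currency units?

Deadweight loss = 10 million.

Rewrite in direct form: Qd = 510 − 4P and Qs = P + 275.
Before the tax: set 510 − 4P = P + 275 → P* = 47, Q* = 322.
With the tax collected from sellers, supply shifts: Qs = (P − 5) + 275.
New equilibrium: buyers pay 48, sellers receive 43, Q = 318. (Wedge: Pb − Ps = 5.)
Quantity falls by |ΔQ| = |322 − 318| = 4.
DWL = ½ · t · |ΔQ| = ½ · 5 · 4 = 10.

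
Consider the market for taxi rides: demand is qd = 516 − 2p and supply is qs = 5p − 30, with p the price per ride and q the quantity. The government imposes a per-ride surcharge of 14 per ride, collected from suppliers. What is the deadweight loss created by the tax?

Without the tax, 516 − 2p = 5p − 30 gives 7p = 546, so p* = 78 and q* = 360.
With the tax collected from suppliers, supply shifts: qs = 5(p − 14) − 30.
New equilibrium: consumers pay 88, suppliers receive 74, q = 340. (Wedge: pb − ps = 14.)
Quantity falls by |ΔQ| = |360 − 340| = 20.
DWL = ½ · t · |ΔQ| = ½ · 14 · 20 = 140.

Deadweight loss = 140.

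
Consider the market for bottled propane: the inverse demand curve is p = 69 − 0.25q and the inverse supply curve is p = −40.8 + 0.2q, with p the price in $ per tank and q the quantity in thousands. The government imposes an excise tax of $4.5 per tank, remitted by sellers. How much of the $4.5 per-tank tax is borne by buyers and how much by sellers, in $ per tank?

Inverting to q(p) form: qd = 276 − 4p; qs = 5p + 204.
Before the tax: set 276 − 4p = 5p + 204 → p* = $8, q* = 244.
With the tax collected from sellers, supply shifts: qs = 5(p − 4.5) + 204.
New equilibrium: buyers pay $10.5, sellers receive $6, q = 234. (Wedge: pb − ps = 4.5.)
Burden on buyers: $2.5; on sellers: $2. (They sum to $4.5.)

Buyers bear $2.5 per tank; sellers bear $2 per tank.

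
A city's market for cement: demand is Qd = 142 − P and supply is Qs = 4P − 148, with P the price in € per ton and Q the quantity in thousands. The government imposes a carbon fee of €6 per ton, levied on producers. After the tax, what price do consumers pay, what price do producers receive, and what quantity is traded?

Without the tax, 142 − P = 4P − 148 gives 5P = 290, so P* = €58 and Q* = 84.
With the tax collected from producers, supply shifts: Qs = 4(P − 6) − 148.
New equilibrium: consumers pay €62.8, producers receive €56.8, Q = 79.2. (Wedge: Pb − Ps = 6.)

Consumers pay €62.8; producers receive €56.8; quantity = 79.2.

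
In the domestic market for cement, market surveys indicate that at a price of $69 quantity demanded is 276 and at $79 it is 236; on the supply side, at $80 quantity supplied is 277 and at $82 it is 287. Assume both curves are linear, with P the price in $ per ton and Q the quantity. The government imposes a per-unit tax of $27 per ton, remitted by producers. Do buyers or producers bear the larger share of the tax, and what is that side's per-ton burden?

Demand slope: (236 − 276)/(79 − 69) = -4, so Qd = 552 − 4P.
Supply slope: (287 − 277)/(82 − 80) = 5, so Qs = 5P − 123.
Before the tax: set 552 − 4P = 5P − 123 → P* = $75, Q* = 252.
With the tax collected from producers, supply shifts: Qs = 5(P − 27) − 123.
New equilibrium: buyers pay $90, producers receive $63, Q = 192. (Wedge: Pb − Ps = 27.)
Per-ton burden: buyers $15, producers $12.
Buyers take the larger share because demand is less price-elastic here (demand slope 4 vs supply slope 5).

Buyers bear the larger share: $15 per ton.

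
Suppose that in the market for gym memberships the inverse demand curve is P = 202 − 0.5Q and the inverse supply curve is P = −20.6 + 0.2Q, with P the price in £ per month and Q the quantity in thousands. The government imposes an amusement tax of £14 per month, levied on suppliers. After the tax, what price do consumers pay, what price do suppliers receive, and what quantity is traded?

Consumers pay £53; suppliers receive £39; quantity = 298.

Inverting to Q(P) form: Qd = 404 − 2P; Qs = 5P + 103.
Before the tax: set 404 − 2P = 5P + 103 → P* = £43, Q* = 318.
With the tax collected from suppliers, supply shifts: Qs = 5(P − 14) + 103.
New equilibrium: consumers pay £53, suppliers receive £39, Q = 298. (Wedge: Pb − Ps = 14.)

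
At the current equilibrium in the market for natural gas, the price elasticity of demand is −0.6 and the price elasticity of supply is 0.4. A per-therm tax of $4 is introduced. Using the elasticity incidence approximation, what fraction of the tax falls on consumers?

Incidence ratio: consumers' share ≈ εs / (εs + |εd|) = 0.4 / (0.4 + 0.6) = 0.4.
Supply is the less elastic side, so consumers bear the smaller share.

Consumers' share ≈ 0.4.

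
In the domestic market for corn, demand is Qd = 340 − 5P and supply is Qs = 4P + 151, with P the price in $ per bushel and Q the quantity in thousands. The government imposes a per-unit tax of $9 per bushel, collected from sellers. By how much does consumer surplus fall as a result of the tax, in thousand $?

Without the tax, 340 − 5P = 4P + 151 gives 9P = 189, so P* = $21 and Q* = 235.
With the tax collected from sellers, supply shifts: Qs = 4(P − 9) + 151.
Solving gives Q = 215 with buyers paying $25 and sellers receiving $16 (the $9 wedge).
ΔCS is the trapezoid between Q = 215 and Q = 235 of height $4: ½ · (235 + 215) · 4 = $900.

Consumer surplus falls by $900 thousand.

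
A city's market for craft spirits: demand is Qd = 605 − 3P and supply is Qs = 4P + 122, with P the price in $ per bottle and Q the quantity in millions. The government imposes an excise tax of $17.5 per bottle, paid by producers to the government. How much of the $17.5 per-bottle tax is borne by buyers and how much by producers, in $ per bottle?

Buyers bear $10 per bottle; producers bear $7.5 per bottle.

Without the tax, 605 − 3P = 4P + 122 gives 7P = 483, so P* = $69 and Q* = 398.
With the tax collected from producers, supply shifts: Qs = 4(P − 17.5) + 122.
Solving gives Q = 368 with buyers paying $79 and producers receiving $61.5 (the $17.5 wedge).
Burden on buyers: $10; on producers: $7.5. (They sum to $17.5.)
The less price-elastic side of the market bears the larger share of a per-unit tax.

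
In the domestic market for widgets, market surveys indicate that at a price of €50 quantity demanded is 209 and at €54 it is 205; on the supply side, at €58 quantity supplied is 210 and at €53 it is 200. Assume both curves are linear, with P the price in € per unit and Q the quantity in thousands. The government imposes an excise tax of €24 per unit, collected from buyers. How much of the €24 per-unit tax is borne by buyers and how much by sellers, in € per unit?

Demand slope: (205 − 209)/(54 − 50) = -1, so Qd = 259 − P.
Supply slope: (200 − 210)/(53 − 58) = 2, so Qs = 2P + 94.
Before the tax: set 259 − P = 2P + 94 → P* = €55, Q* = 204.
With the tax collected from buyers, demand (in seller-price terms) shifts: Qd = 259 − (P + 24).
New equilibrium: buyers pay €71, sellers receive €47, Q = 188. (Wedge: Pb − Ps = 24.)
Burden on buyers: €16; on sellers: €8. (They sum to €24.)
The less price-elastic side of the market bears the larger share of a per-unit tax.

Buyers bear €16 per unit; sellers bear €8 per unit.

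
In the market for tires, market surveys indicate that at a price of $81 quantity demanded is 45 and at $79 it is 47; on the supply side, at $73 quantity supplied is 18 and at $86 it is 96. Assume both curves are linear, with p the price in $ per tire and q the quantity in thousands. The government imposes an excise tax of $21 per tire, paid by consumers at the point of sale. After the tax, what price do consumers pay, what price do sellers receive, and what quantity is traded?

Consumers pay $96; sellers receive $75; quantity = 30.

Demand slope: (47 − 45)/(79 − 81) = -1, so qd = 126 − p.
Supply slope: (96 − 18)/(86 − 73) = 6, so qs = 6p − 420.
Without the tax, 126 − p = 6p − 420 gives 7p = 546, so p* = $78 and q* = 48.
With the tax collected from consumers, demand (in seller-price terms) shifts: qd = 126 − (p + 21).
New equilibrium: consumers pay $96, sellers receive $75, q = 30. (Wedge: pb − ps = 21.)
The less price-elastic side of the market bears the larger share of a per-unit tax.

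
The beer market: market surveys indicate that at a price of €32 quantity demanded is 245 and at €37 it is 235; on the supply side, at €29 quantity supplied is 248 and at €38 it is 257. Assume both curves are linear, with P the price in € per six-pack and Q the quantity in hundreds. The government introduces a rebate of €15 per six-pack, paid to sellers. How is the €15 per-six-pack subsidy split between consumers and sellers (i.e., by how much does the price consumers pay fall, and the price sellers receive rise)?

Consumers gain €5 per six-pack; sellers gain €10 per six-pack.

Demand slope: (235 − 245)/(37 − 32) = -2, so Qd = 309 − 2P.
Supply slope: (257 − 248)/(38 − 29) = 1, so Qs = P + 219.
Without the subsidy, 309 − 2P = P + 219 gives 3P = 90, so P* = €30 and Q* = 249.
With a per-unit subsidy paid to sellers, each receives P + 15 per unit sold, so supply becomes Qs = (P + 15) + 219.
Solving gives Q = 259 with consumers paying €25 and sellers receiving €40 (the €15 wedge).
Gain to consumers: €5; to sellers: €10. (They sum to €15.)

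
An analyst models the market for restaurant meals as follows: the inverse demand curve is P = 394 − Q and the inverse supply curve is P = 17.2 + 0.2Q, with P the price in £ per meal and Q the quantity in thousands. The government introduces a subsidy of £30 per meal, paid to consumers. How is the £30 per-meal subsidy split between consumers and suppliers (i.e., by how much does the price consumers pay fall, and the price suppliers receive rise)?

Rewrite in direct form: Qd = 394 − P and Qs = 5P − 86.
Before the subsidy: set 394 − P = 5P − 86 → P* = £80, Q* = 314.
With a per-unit subsidy paid to consumers, each effectively pays P − 30, so demand becomes Qd = 394 − (P − 30).
New equilibrium: consumers pay £55, suppliers receive £85, Q = 339. (Wedge: Pb − Ps = −30.)
Gain to consumers: £25; to suppliers: £5. (They sum to £30.)

Consumers gain £25 per meal; suppliers gain £5 per meal.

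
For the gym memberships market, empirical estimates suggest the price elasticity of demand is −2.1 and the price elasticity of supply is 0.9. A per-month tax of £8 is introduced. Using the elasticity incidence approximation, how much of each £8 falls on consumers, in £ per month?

Consumers bear ≈ £2.4 per month.

Incidence ratio: consumers' share ≈ εs / (εs + |εd|) = 0.9 / (0.9 + 2.1) = 0.3.
So consumers bear ≈ 0.3 × £8 = £2.4; suppliers bear £5.6.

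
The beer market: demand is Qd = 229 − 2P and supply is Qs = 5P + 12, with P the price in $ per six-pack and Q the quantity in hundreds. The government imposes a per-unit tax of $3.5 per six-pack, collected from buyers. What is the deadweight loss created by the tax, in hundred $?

Before the tax: set 229 − 2P = 5P + 12 → P* = $31, Q* = 167.
With the tax collected from buyers, demand (in seller-price terms) shifts: Qd = 229 − 2(P + 3.5).
Solving gives Q = 162 with buyers paying $33.5 and producers receiving $30 (the $3.5 wedge).
Quantity falls by |ΔQ| = |167 − 162| = 5.
DWL = ½ · t · |ΔQ| = ½ · 3.5 · 5 = $8.75.

Deadweight loss = $8.75 hundred.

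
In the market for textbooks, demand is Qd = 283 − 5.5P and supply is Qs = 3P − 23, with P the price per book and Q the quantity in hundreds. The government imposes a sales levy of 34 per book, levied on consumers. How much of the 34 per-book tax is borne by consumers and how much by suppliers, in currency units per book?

Before the tax: set 283 − 5.5P = 3P − 23 → P* = 36, Q* = 85.
With the tax collected from consumers, demand (in seller-price terms) shifts: Qd = 283 − 5.5(P + 34).
New equilibrium: consumers pay 48, suppliers receive 14, Q = 19. (Wedge: Pb − Ps = 34.)
Burden on consumers: 12; on suppliers: 22. (They sum to 34.)
The less price-elastic side of the market bears the larger share of a per-unit tax.

Consumers bear 12 per book; suppliers bear 22 per book.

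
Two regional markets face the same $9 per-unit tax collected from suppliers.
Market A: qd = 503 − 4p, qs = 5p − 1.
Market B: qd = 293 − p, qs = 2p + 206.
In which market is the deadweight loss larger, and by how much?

Market A: pre-tax p* = $56, q* = 279; post-tax q = 259; deadweight loss = $90.
Market B: pre-tax p* = $29, q* = 264; post-tax q = 258; deadweight loss = $27.
Difference: $90 vs $27 → market A is larger by $63.

Market A, by $63.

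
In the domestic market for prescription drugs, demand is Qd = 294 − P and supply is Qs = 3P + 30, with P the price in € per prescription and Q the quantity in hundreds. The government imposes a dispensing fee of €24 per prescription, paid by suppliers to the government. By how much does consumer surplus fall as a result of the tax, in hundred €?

Without the tax, 294 − P = 3P + 30 gives 4P = 264, so P* = €66 and Q* = 228.
With the tax collected from suppliers, supply shifts: Qs = 3(P − 24) + 30.
Solving gives Q = 210 with buyers paying €84 and suppliers receiving €60 (the €24 wedge).
ΔCS is the trapezoid between Q = 210 and Q = 228 of height €18: ½ · (228 + 210) · 18 = €3942.

Consumer surplus falls by €3942 hundred.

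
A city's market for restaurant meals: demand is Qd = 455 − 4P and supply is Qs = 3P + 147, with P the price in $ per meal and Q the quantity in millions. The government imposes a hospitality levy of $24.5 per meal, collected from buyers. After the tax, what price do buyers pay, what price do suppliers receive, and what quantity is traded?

Before the tax: set 455 − 4P = 3P + 147 → P* = $44, Q* = 279.
With the tax collected from buyers, demand (in seller-price terms) shifts: Qd = 455 − 4(P + 24.5).
Solving gives Q = 237 with buyers paying $54.5 and suppliers receiving $30 (the $24.5 wedge).
The less price-elastic side of the market bears the larger share of a per-unit tax.

Buyers pay $54.5; suppliers receive $30; quantity = 237.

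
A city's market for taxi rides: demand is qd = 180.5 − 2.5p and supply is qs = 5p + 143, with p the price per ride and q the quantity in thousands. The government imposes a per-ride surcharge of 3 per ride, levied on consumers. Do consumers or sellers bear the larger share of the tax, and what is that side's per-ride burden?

Without the tax, 180.5 − 2.5p = 5p + 143 gives 7.5p = 37.5, so p* = 5 and q* = 168.
With the tax collected from consumers, demand (in seller-price terms) shifts: qd = 180.5 − 2.5(p + 3).
New equilibrium: consumers pay 7, sellers receive 4, q = 163. (Wedge: pb − ps = 3.)
Per-ride burden: consumers 2, sellers 1.
Consumers take the larger share because demand is less price-elastic here (demand slope 2.5 vs supply slope 5).
The less price-elastic side of the market bears the larger share of a per-unit tax.

Consumers bear the larger share: 2 per ride.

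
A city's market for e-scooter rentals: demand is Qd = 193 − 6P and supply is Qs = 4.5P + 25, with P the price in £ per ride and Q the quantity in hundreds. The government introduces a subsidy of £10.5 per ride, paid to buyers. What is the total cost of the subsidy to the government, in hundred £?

Government outlay = £1302 hundred.

Before the subsidy: set 193 − 6P = 4.5P + 25 → P* = £16, Q* = 97.
With a per-unit subsidy paid to buyers, each effectively pays P − 10.5, so demand becomes Qd = 193 − 6(P − 10.5).
Solving gives Q = 124 with buyers paying £11.5 and sellers receiving £22 (the £10.5 wedge).
Outlay = t · Q = 10.5 · 124 = £1302.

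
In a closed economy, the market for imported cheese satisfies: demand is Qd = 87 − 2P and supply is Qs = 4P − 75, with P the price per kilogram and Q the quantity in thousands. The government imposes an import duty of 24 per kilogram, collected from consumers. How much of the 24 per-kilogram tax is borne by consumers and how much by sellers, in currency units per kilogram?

Consumers bear 16 per kilogram; sellers bear 8 per kilogram.

Without the tax, 87 − 2P = 4P − 75 gives 6P = 162, so P* = 27 and Q* = 33.
With the tax collected from consumers, demand (in seller-price terms) shifts: Qd = 87 − 2(P + 24).
New equilibrium: consumers pay 43, sellers receive 19, Q = 1. (Wedge: Pb − Ps = 24.)
Burden on consumers: 16; on sellers: 8. (They sum to 24.)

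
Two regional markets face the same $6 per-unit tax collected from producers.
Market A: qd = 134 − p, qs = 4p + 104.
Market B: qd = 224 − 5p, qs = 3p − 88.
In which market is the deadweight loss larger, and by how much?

Market B, by $19.35.

Market A: pre-tax p* = $6, q* = 128; post-tax q = 123.2; deadweight loss = $14.4.
Market B: pre-tax p* = $39, q* = 29; post-tax q = 17.75; deadweight loss = $33.75.
Difference: $14.4 vs $33.75 → market B is larger by $19.35.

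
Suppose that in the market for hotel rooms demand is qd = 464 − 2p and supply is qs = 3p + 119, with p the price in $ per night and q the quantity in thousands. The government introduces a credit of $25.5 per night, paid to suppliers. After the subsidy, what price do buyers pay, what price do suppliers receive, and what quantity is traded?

Without the subsidy, 464 − 2p = 3p + 119 gives 5p = 345, so p* = $69 and q* = 326.
With a per-unit subsidy paid to suppliers, each receives p + 25.5 per unit sold, so supply becomes qs = 3(p + 25.5) + 119.
Solving gives q = 356.6 with buyers paying $53.7 and suppliers receiving $79.2 (the $25.5 wedge).

Buyers pay $53.7; suppliers receive $79.2; quantity = 356.6.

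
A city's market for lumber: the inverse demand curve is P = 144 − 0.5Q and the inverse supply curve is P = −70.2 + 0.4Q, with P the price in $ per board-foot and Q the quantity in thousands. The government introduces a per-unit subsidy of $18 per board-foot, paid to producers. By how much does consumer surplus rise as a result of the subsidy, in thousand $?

Consumer surplus rises by $2480 thousand.

Rewrite in direct form: Qd = 288 − 2P and Qs = 2.5P + 175.5.
Without the subsidy, 288 − 2P = 2.5P + 175.5 gives 4.5P = 112.5, so P* = $25 and Q* = 238.
With a per-unit subsidy paid to producers, each receives P + 18 per unit sold, so supply becomes Qs = 2.5(P + 18) + 175.5.
Solving gives Q = 258 with consumers paying $15 and producers receiving $33 (the $18 wedge).
ΔCS is the trapezoid between Q = 258 and Q = 238 of height $10: ½ · (238 + 258) · 10 = $2480.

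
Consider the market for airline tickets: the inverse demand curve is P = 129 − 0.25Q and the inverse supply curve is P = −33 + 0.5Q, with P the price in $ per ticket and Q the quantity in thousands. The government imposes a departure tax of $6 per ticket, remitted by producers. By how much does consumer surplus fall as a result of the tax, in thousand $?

Rewrite in direct form: Qd = 516 − 4P and Qs = 2P + 66.
Without the tax, 516 − 4P = 2P + 66 gives 6P = 450, so P* = $75 and Q* = 216.
With the tax collected from producers, supply shifts: Qs = 2(P − 6) + 66.
Solving gives Q = 208 with consumers paying $77 and producers receiving $71 (the $6 wedge).
ΔCS is the trapezoid between Q = 208 and Q = 216 of height $2: ½ · (216 + 208) · 2 = $424.

Consumer surplus falls by $424 thousand.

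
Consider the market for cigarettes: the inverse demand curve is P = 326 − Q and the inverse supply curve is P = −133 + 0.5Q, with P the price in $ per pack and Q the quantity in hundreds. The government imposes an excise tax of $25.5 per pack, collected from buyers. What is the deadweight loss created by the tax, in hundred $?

Inverting to Q(P) form: Qd = 326 − P; Qs = 2P + 266.
Without the tax, 326 − P = 2P + 266 gives 3P = 60, so P* = $20 and Q* = 306.
With the tax collected from buyers, demand (in seller-price terms) shifts: Qd = 326 − (P + 25.5).
Solving gives Q = 289 with buyers paying $37 and producers receiving $11.5 (the $25.5 wedge).
Quantity falls by |ΔQ| = |306 − 289| = 17.
DWL = ½ · t · |ΔQ| = ½ · 25.5 · 17 = $216.75.

Deadweight loss = $216.75 hundred.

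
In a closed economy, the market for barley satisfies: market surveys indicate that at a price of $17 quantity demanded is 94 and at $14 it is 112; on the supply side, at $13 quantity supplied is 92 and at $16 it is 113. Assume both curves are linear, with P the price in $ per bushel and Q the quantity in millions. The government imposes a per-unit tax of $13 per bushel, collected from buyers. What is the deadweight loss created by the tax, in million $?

Demand slope: (112 − 94)/(14 − 17) = -6, so Qd = 196 − 6P.
Supply slope: (113 − 92)/(16 − 13) = 7, so Qs = 7P + 1.
Without the tax, 196 − 6P = 7P + 1 gives 13P = 195, so P* = $15 and Q* = 106.
With the tax collected from buyers, demand (in seller-price terms) shifts: Qd = 196 − 6(P + 13).
New equilibrium: buyers pay $22, sellers receive $9, Q = 64. (Wedge: Pb − Ps = 13.)
Quantity falls by |ΔQ| = |106 − 64| = 42.
DWL = ½ · t · |ΔQ| = ½ · 13 · 42 = $273.

Deadweight loss = $273 million.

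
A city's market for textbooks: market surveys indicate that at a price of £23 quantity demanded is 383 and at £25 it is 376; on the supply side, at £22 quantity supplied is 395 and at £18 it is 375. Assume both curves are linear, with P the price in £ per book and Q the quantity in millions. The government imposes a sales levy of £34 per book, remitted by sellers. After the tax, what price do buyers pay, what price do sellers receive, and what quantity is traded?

Demand slope: (376 − 383)/(25 − 23) = -3.5, so Qd = 463.5 − 3.5P.
Supply slope: (375 − 395)/(18 − 22) = 5, so Qs = 5P + 285.
Before the tax: set 463.5 − 3.5P = 5P + 285 → P* = £21, Q* = 390.
With the tax collected from sellers, supply shifts: Qs = 5(P − 34) + 285.
Solving gives Q = 320 with buyers paying £41 and sellers receiving £7 (the £34 wedge).
The less price-elastic side of the market bears the larger share of a per-unit tax.

Buyers pay £41; sellers receive £7; quantity = 320.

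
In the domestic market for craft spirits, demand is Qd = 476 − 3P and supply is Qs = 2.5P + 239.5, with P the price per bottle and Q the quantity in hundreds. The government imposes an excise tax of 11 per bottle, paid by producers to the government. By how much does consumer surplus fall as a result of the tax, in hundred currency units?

Consumer surplus falls by 1697.5 hundred.

Without the tax, 476 − 3P = 2.5P + 239.5 gives 5.5P = 236.5, so P* = 43 and Q* = 347.
With the tax collected from producers, supply shifts: Qs = 2.5(P − 11) + 239.5.
Solving gives Q = 332 with buyers paying 48 and producers receiving 37 (the 11 wedge).
ΔCS is the trapezoid between Q = 332 and Q = 347 of height 5: ½ · (347 + 332) · 5 = 1697.5.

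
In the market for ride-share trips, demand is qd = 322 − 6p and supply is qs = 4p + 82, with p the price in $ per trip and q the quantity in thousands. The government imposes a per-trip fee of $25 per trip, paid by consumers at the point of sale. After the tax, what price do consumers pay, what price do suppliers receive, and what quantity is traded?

Without the tax, 322 − 6p = 4p + 82 gives 10p = 240, so p* = $24 and q* = 178.
With the tax collected from consumers, demand (in seller-price terms) shifts: qd = 322 − 6(p + 25).
Solving gives q = 118 with consumers paying $34 and suppliers receiving $9 (the $25 wedge).
The less price-elastic side of the market bears the larger share of a per-unit tax.

Consumers pay $34; suppliers receive $9; quantity = 118.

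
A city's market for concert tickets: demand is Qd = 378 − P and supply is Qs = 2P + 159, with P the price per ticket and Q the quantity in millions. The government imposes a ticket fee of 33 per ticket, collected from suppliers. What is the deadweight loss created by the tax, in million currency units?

Without the tax, 378 − P = 2P + 159 gives 3P = 219, so P* = 73 and Q* = 305.
With the tax collected from suppliers, supply shifts: Qs = 2(P − 33) + 159.
Solving gives Q = 283 with consumers paying 95 and suppliers receiving 62 (the 33 wedge).
Quantity falls by |ΔQ| = |305 − 283| = 22.
DWL = ½ · t · |ΔQ| = ½ · 33 · 22 = 363.

Deadweight loss = 363 million.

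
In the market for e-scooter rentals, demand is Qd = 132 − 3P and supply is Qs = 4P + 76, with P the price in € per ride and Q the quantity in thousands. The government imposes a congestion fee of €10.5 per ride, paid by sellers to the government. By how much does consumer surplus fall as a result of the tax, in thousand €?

Without the tax, 132 − 3P = 4P + 76 gives 7P = 56, so P* = €8 and Q* = 108.
With the tax collected from sellers, supply shifts: Qs = 4(P − 10.5) + 76.
Solving gives Q = 90 with buyers paying €14 and sellers receiving €3.5 (the €10.5 wedge).
ΔCS is the trapezoid between Q = 90 and Q = 108 of height €6: ½ · (108 + 90) · 6 = €594.

Consumer surplus falls by €594 thousand.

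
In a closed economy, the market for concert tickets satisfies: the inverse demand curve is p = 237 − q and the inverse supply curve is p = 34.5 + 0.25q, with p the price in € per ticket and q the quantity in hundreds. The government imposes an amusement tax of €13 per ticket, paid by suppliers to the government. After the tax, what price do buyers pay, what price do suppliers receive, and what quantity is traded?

Buyers pay €85.4; suppliers receive €72.4; quantity = 151.6.

Inverting to q(p) form: qd = 237 − p; qs = 4p − 138.
Before the tax: set 237 − p = 4p − 138 → p* = €75, q* = 162.
With the tax collected from suppliers, supply shifts: qs = 4(p − 13) − 138.
Solving gives q = 151.6 with buyers paying €85.4 and suppliers receiving €72.4 (the €13 wedge).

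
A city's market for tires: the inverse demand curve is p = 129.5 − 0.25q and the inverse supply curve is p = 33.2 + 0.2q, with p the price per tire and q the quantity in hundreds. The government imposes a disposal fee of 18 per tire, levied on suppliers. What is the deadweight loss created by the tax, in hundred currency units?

Deadweight loss = 360 hundred.

Rewrite in direct form: qd = 518 − 4p and qs = 5p − 166.
Before the tax: set 518 − 4p = 5p − 166 → p* = 76, q* = 214.
With the tax collected from suppliers, supply shifts: qs = 5(p − 18) − 166.
Solving gives q = 174 with consumers paying 86 and suppliers receiving 68 (the 18 wedge).
Quantity falls by |ΔQ| = |214 − 174| = 40.
DWL = ½ · t · |ΔQ| = ½ · 18 · 40 = 360.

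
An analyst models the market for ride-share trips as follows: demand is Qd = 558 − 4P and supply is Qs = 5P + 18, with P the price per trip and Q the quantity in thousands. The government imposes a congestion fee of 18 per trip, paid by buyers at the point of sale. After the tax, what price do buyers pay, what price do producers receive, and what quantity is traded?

Before the tax: set 558 − 4P = 5P + 18 → P* = 60, Q* = 318.
With the tax collected from buyers, demand (in seller-price terms) shifts: Qd = 558 − 4(P + 18).
New equilibrium: buyers pay 70, producers receive 52, Q = 278. (Wedge: Pb − Ps = 18.)

Buyers pay 70; producers receive 52; quantity = 278.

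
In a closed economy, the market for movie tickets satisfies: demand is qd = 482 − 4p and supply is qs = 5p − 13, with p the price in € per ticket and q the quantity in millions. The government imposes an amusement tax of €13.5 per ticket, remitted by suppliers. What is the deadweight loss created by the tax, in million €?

Before the tax: set 482 − 4p = 5p − 13 → p* = €55, q* = 262.
With the tax collected from suppliers, supply shifts: qs = 5(p − 13.5) − 13.
Solving gives q = 232 with buyers paying €62.5 and suppliers receiving €49 (the €13.5 wedge).
Quantity falls by |ΔQ| = |262 − 232| = 30.
DWL = ½ · t · |ΔQ| = ½ · 13.5 · 30 = €202.5.

Deadweight loss = €202.5 million.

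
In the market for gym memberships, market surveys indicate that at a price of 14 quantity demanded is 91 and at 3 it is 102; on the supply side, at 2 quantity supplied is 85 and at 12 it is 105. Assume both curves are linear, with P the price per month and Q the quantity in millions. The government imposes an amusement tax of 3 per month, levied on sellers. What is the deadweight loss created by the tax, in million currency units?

Deadweight loss = 3 million.

Demand slope: (102 − 91)/(3 − 14) = -1, so Qd = 105 − P.
Supply slope: (105 − 85)/(12 − 2) = 2, so Qs = 2P + 81.
Before the tax: set 105 − P = 2P + 81 → P* = 8, Q* = 97.
With the tax collected from sellers, supply shifts: Qs = 2(P − 3) + 81.
Solving gives Q = 95 with consumers paying 10 and sellers receiving 7 (the 3 wedge).
Quantity falls by |ΔQ| = |97 − 95| = 2.
DWL = ½ · t · |ΔQ| = ½ · 3 · 2 = 3.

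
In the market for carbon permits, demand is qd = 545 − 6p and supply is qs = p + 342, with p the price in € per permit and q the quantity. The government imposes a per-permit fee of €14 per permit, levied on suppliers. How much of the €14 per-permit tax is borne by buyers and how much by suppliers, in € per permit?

Buyers bear €2 per permit; suppliers bear €12 per permit.

Before the tax: set 545 − 6p = p + 342 → p* = €29, q* = 371.
With the tax collected from suppliers, supply shifts: qs = (p − 14) + 342.
New equilibrium: buyers pay €31, suppliers receive €17, q = 359. (Wedge: pb − ps = 14.)
Burden on buyers: €2; on suppliers: €12. (They sum to €14.)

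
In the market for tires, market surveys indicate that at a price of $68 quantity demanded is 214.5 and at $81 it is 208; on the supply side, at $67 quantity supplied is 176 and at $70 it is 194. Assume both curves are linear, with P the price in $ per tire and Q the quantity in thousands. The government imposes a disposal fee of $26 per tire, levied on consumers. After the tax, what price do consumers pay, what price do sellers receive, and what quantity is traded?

Demand slope: (208 − 214.5)/(81 − 68) = -0.5, so Qd = 248.5 − 0.5P.
Supply slope: (194 − 176)/(70 − 67) = 6, so Qs = 6P − 226.
Without the tax, 248.5 − 0.5P = 6P − 226 gives 6.5P = 474.5, so P* = $73 and Q* = 212.
With the tax collected from consumers, demand (in seller-price terms) shifts: Qd = 248.5 − 0.5(P + 26).
New equilibrium: consumers pay $97, sellers receive $71, Q = 200. (Wedge: Pb − Ps = 26.)
The less price-elastic side of the market bears the larger share of a per-unit tax.

Consumers pay $97; sellers receive $71; quantity = 200.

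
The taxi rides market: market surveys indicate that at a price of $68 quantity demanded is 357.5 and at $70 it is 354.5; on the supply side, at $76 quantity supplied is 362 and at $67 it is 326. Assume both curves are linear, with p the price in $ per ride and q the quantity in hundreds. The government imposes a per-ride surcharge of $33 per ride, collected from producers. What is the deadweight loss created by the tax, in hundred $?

Demand slope: (354.5 − 357.5)/(70 − 68) = -1.5, so qd = 459.5 − 1.5p.
Supply slope: (326 − 362)/(67 − 76) = 4, so qs = 4p + 58.
Without the tax, 459.5 − 1.5p = 4p + 58 gives 5.5p = 401.5, so p* = $73 and q* = 350.
With the tax collected from producers, supply shifts: qs = 4(p − 33) + 58.
Solving gives q = 314 with buyers paying $97 and producers receiving $64 (the $33 wedge).
Quantity falls by |ΔQ| = |350 − 314| = 36.
DWL = ½ · t · |ΔQ| = ½ · 33 · 36 = $594.

Deadweight loss = $594 hundred.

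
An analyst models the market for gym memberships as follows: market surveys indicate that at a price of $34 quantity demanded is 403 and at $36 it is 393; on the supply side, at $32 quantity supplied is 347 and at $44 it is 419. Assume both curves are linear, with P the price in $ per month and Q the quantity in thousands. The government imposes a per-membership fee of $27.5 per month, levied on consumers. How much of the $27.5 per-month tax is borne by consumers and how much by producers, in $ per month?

Demand slope: (393 − 403)/(36 − 34) = -5, so Qd = 573 − 5P.
Supply slope: (419 − 347)/(44 − 32) = 6, so Qs = 6P + 155.
Before the tax: set 573 − 5P = 6P + 155 → P* = $38, Q* = 383.
With the tax collected from consumers, demand (in seller-price terms) shifts: Qd = 573 − 5(P + 27.5).
New equilibrium: consumers pay $53, producers receive $25.5, Q = 308. (Wedge: Pb − Ps = 27.5.)
Burden on consumers: $15; on producers: $12.5. (They sum to $27.5.)

Consumers bear $15 per month; producers bear $12.5 per month.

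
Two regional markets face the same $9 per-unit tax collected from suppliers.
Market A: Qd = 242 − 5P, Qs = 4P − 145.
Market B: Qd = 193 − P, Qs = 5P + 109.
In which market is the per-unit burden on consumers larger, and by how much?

Market B, by $3.5.

Market A: pre-tax P* = $43, Q* = 27; post-tax Q = 7; per-unit burden on consumers = $4.
Market B: pre-tax P* = $14, Q* = 179; post-tax Q = 171.5; per-unit burden on consumers = $7.5.
Difference: $4 vs $7.5 → market B is larger by $3.5.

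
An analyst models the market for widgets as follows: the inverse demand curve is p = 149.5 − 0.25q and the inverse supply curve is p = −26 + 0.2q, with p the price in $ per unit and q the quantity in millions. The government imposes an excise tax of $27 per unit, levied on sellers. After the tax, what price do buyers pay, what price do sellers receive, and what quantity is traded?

Rewrite in direct form: qd = 598 − 4p and qs = 5p + 130.
Without the tax, 598 − 4p = 5p + 130 gives 9p = 468, so p* = $52 and q* = 390.
With the tax collected from sellers, supply shifts: qs = 5(p − 27) + 130.
New equilibrium: buyers pay $67, sellers receive $40, q = 330. (Wedge: pb − ps = 27.)

Buyers pay $67; sellers receive $40; quantity = 330.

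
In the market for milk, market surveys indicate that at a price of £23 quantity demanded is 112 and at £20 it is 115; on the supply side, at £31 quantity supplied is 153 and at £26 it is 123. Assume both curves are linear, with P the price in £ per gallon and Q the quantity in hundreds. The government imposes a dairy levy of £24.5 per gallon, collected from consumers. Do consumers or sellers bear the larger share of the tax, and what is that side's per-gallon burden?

Demand slope: (115 − 112)/(20 − 23) = -1, so Qd = 135 − P.
Supply slope: (123 − 153)/(26 − 31) = 6, so Qs = 6P − 33.
Before the tax: set 135 − P = 6P − 33 → P* = £24, Q* = 111.
With the tax collected from consumers, demand (in seller-price terms) shifts: Qd = 135 − (P + 24.5).
New equilibrium: consumers pay £45, sellers receive £20.5, Q = 90. (Wedge: Pb − Ps = 24.5.)
Per-gallon burden: consumers £21, sellers £3.5.
Consumers take the larger share because demand is less price-elastic here (demand slope 1 vs supply slope 6).

Consumers bear the larger share: £21 per gallon.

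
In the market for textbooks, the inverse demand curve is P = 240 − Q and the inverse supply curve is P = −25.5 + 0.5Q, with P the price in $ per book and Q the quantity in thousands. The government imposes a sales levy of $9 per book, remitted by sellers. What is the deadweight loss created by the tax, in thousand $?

Deadweight loss = $27 thousand.

Rewrite in direct form: Qd = 240 − P and Qs = 2P + 51.
Before the tax: set 240 − P = 2P + 51 → P* = $63, Q* = 177.
With the tax collected from sellers, supply shifts: Qs = 2(P − 9) + 51.
New equilibrium: consumers pay $69, sellers receive $60, Q = 171. (Wedge: Pb − Ps = 9.)
Quantity falls by |ΔQ| = |177 − 171| = 6.
DWL = ½ · t · |ΔQ| = ½ · 9 · 6 = $27.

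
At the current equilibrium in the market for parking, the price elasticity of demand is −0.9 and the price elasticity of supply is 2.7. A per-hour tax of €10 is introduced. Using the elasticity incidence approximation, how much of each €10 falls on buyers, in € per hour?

Buyers bear ≈ €7.5 per hour.

Incidence ratio: buyers' share ≈ εs / (εs + |εd|) = 2.7 / (2.7 + 0.9) = 0.75.
So buyers bear ≈ 0.75 × €10 = €7.5; sellers bear €2.5.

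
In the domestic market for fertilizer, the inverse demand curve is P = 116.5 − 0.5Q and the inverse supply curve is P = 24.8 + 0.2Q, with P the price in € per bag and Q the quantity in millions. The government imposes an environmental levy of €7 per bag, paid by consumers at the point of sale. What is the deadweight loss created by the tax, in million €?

Deadweight loss = €35 million.

Rewrite in direct form: Qd = 233 − 2P and Qs = 5P − 124.
Without the tax, 233 − 2P = 5P − 124 gives 7P = 357, so P* = €51 and Q* = 131.
With the tax collected from consumers, demand (in seller-price terms) shifts: Qd = 233 − 2(P + 7).
Solving gives Q = 121 with consumers paying €56 and suppliers receiving €49 (the €7 wedge).
Quantity falls by |ΔQ| = |131 − 121| = 10.
DWL = ½ · t · |ΔQ| = ½ · 7 · 10 = €35.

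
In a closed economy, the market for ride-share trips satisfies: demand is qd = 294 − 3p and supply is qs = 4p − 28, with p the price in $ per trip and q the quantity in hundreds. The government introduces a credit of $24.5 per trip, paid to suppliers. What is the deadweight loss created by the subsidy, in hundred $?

Deadweight loss = $514.5 hundred.

Without the subsidy, 294 − 3p = 4p − 28 gives 7p = 322, so p* = $46 and q* = 156.
With a per-unit subsidy paid to suppliers, each receives p + 24.5 per unit sold, so supply becomes qs = 4(p + 24.5) − 28.
New equilibrium: buyers pay $32, suppliers receive $56.5, q = 198. (Wedge: pb − ps = −24.5.)
Quantity rises by |ΔQ| = |156 − 198| = 42.
DWL = ½ · t · |ΔQ| = ½ · 24.5 · 42 = $514.5.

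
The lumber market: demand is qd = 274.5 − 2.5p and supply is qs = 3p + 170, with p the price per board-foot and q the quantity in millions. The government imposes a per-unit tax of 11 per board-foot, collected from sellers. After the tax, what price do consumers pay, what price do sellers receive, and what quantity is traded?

Consumers pay 25; sellers receive 14; quantity = 212.

Without the tax, 274.5 − 2.5p = 3p + 170 gives 5.5p = 104.5, so p* = 19 and q* = 227.
With the tax collected from sellers, supply shifts: qs = 3(p − 11) + 170.
Solving gives q = 212 with consumers paying 25 and sellers receiving 14 (the 11 wedge).
The less price-elastic side of the market bears the larger share of a per-unit tax.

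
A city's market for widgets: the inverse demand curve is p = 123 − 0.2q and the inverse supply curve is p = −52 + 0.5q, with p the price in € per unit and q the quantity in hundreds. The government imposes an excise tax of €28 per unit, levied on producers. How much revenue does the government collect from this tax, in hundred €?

Rewrite in direct form: qd = 615 − 5p and qs = 2p + 104.
Without the tax, 615 − 5p = 2p + 104 gives 7p = 511, so p* = €73 and q* = 250.
With the tax collected from producers, supply shifts: qs = 2(p − 28) + 104.
New equilibrium: buyers pay €81, producers receive €53, q = 210. (Wedge: pb − ps = 28.)
Revenue = t · Q = 28 · 210 = €5880.

Tax revenue = €5880 hundred.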